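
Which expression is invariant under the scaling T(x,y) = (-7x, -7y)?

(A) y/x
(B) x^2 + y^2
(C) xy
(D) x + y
A

Under the uniform scaling T(x,y) = (-7x, -7y):
Substitute the transformed coordinates into each option and compare with the original:
(A) y/x  ->  (-7y)/(-7x) = y/x   [equals y/x: invariant]
(B) x^2 + y^2  ->  (-7x)^2 + (-7y)^2 = 49x^2 + 49y^2   [differs from x^2 + y^2: not invariant]
(C) xy  ->  (-7x)(-7y) = 49xy   [differs from xy: not invariant]
(D) x + y  ->  (-7x) + (-7y) = -7x - 7y   [differs from x + y: not invariant]

Only option (A), y/x, is unchanged by the transformation.
The common factor -7 cancels in a ratio of coordinates, while sums, products and sums of squares pick up factors of -7 or 49.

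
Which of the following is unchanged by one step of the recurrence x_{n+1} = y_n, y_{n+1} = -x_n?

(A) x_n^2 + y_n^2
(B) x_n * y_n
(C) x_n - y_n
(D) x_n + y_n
A

For the recurrence x_{n+1} = y_n, y_{n+1} = -x_n:

x_{n+1}^2 + y_{n+1}^2 = y_n^2 + (-x_n)^2 = x_n^2 + y_n^2
The sum of squares is conserved (like energy in a harmonic oscillator).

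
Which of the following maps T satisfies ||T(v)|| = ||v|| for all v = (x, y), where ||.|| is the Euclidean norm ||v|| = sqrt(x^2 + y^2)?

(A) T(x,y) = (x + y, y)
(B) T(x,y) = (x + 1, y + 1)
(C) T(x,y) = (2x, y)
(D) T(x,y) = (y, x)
D

A transformation preserves a norm if ||T(v)|| = ||v|| for every v; a single vector where the norm changes rules an option out.

(A) T(x,y) = (x + y, y): v = (0, 1) has norm sqrt((0)^2 + (1)^2) = 1, but T(v) = (1, 1) has norm sqrt(2) -- not preserved.
(B) T(x,y) = (x + 1, y + 1): v = (1, 0) has norm sqrt((1)^2 + (0)^2) = 1, but T(v) = (2, 1) has norm sqrt(5) -- not preserved.
(C) T(x,y) = (2x, y): v = (1, 0) has norm sqrt((1)^2 + (0)^2) = 1, but T(v) = (2, 0) has norm 2 -- not preserved.
(D) T(x,y) = (y, x): preserves the norm -- it is an orthogonal map (a rotation/reflection), and (y)^2 + (x)^2 simplifies to x^2 + y^2.

Therefore the answer is (D).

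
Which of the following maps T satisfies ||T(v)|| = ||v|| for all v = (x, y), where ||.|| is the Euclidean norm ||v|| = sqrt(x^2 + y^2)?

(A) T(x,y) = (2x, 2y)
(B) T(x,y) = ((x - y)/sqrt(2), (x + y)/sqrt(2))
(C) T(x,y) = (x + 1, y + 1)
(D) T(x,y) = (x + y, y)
B

A transformation preserves a norm if ||T(v)|| = ||v|| for every v; a single vector where the norm changes rules an option out.

(A) T(x,y) = (2x, 2y): v = (1, 0) has norm sqrt((1)^2 + (0)^2) = 1, but T(v) = (2, 0) has norm 2 -- not preserved.
(B) T(x,y) = ((x - y)/sqrt(2), (x + y)/sqrt(2)): preserves the norm -- it is an orthogonal map (a rotation/reflection), and (sqrt(2)(x - y)/2)^2 + (sqrt(2)(x + y)/2)^2 simplifies to x^2 + y^2.
(C) T(x,y) = (x + 1, y + 1): v = (1, 0) has norm sqrt((1)^2 + (0)^2) = 1, but T(v) = (2, 1) has norm sqrt(5) -- not preserved.
(D) T(x,y) = (x + y, y): v = (0, 1) has norm sqrt((0)^2 + (1)^2) = 1, but T(v) = (1, 1) has norm sqrt(2) -- not preserved.

Therefore the answer is (B).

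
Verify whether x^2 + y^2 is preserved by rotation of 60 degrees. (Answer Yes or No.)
Yes

Applying rotation by 60 degrees: x' = x*cos(60 degrees) - y*sin(60 degrees) = x/2 - sqrt(3)y/2, y' = x*sin(60 degrees) + y*cos(60 degrees) = sqrt(3)x/2 + y/2

Substituting into x^2 + y^2:
(x/2 - sqrt(3)y/2)^2 + (sqrt(3)x/2 + y/2)^2
= x^2 + y^2

This equals the original expression x^2 + y^2, so it IS invariant.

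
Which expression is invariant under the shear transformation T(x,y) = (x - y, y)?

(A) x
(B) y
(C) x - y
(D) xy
B

Under the shear T(x,y) = (x - y, y):
Substitute the transformed coordinates into each option and compare with the original:
(A) x  ->  (x - y) = x - y   [differs from x: not invariant]
(B) y  ->  (y) = y   [equals y: invariant]
(C) x - y  ->  (x - y) - (y) = x - 2y   [differs from x - y: not invariant]
(D) xy  ->  (x - y)(y) = xy - y^2   [differs from xy: not invariant]

Only option (B), y, is unchanged by the transformation.
A horizontal shear moves points parallel to the x-axis, so the y-coordinate (and any function of y alone) is unchanged.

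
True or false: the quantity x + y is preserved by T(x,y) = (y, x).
True

Substitute T(x,y) = (y, x) into the expression and compare with the original.

Original: x + y
After applying T: (y) + (x) = x + y

This is identical to the original x + y, so the expression is invariant.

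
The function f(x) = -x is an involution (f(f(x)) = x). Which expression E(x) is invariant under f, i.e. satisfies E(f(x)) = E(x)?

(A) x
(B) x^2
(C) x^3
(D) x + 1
B

Replace x by f(x) = -x in each option and simplify. As a quick numerical cross-check, also compare E(5) with E(f(5)) = E(-5).

(A) x  ->  (-x) = -x; check: E(5) = 5 but E(-5) = -5.   [not invariant]
(B) x^2  ->  (-x)^2, which simplifies back to x^2; check: E(5) = 25, E(-5) = 25.   [invariant]
(C) x^3  ->  (-x)^3 = -x^3; check: E(5) = 125 but E(-5) = -125.   [not invariant]
(D) x + 1  ->  (-x) + 1 = 1 - x; check: E(5) = 6 but E(-5) = -4.   [not invariant]

Only (B) is unchanged. E is symmetric under swapping x with f(x) = -x, which is exactly what an involution does.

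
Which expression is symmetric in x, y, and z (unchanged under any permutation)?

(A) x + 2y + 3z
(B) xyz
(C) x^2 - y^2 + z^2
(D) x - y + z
B

A symmetric expression is unchanged when the variables are permuted; here the transformation to test is the swap (x, y) -> (y, x).
A symmetric expression must survive every permutation; the single swap x <-> y already eliminates the distractors, and the keyed expression is also unchanged by x <-> z and y <-> z (each variable enters it in exactly the same way).
Substitute the transformed coordinates into each option and compare with the original:
(A) x + 2y + 3z  ->  (y) + 2(x) + 3z = 2x + y + 3z   [differs from x + 2y + 3z: not invariant]
(B) xyz  ->  (y)(x)z = xyz   [equals xyz: invariant]
(C) x^2 - y^2 + z^2  ->  (y)^2 - (x)^2 + z^2 = -x^2 + y^2 + z^2   [differs from x^2 - y^2 + z^2: not invariant]
(D) x - y + z  ->  (y) - (x) + z = -x + y + z   [differs from x - y + z: not invariant]

Only option (B), xyz, is unchanged by the transformation.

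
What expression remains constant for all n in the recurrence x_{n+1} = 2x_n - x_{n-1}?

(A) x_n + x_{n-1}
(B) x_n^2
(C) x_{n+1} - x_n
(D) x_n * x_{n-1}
C

For the recurrence x_{n+1} = 2x_n - x_{n-1}:

If x_{n+1} = 2x_n - x_{n-1}, then:
x_{n+1} - x_n = x_n - x_{n-1}
The first difference is constant throughout the sequence.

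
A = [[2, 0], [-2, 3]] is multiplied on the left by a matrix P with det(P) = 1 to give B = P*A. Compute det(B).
6

By the multiplicative property of determinants, det(B) = det(P*A) = det(P) * det(A) = det(A),
so the determinant is invariant under multiplication by any determinant-1 matrix; we just need det(A).

det(A) = (2)(3) - (0)(-2) = 6 - 0 = 6

Therefore det(B) = 1 * 6 = 6.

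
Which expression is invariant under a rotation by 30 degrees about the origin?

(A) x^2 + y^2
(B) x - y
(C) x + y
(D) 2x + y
A

A rotation by 30 degrees sends (x, y) to (sqrt(3)x/2 - y/2, x/2 + sqrt(3)y/2).
Substitute the transformed coordinates into each option and compare with the original:
(A) x^2 + y^2  ->  (sqrt(3)x/2 - y/2)^2 + (x/2 + sqrt(3)y/2)^2 = x^2 + y^2   [equals x^2 + y^2: invariant]
(B) x - y  ->  (sqrt(3)x/2 - y/2) - (x/2 + sqrt(3)y/2) = -x/2 + sqrt(3)x/2 - sqrt(3)y/2 - y/2   [differs from x - y: not invariant]
(C) x + y  ->  (sqrt(3)x/2 - y/2) + (x/2 + sqrt(3)y/2) = x/2 + sqrt(3)x/2 - y/2 + sqrt(3)y/2   [differs from x + y: not invariant]
(D) 2x + y  ->  2(sqrt(3)x/2 - y/2) + (x/2 + sqrt(3)y/2) = x/2 + sqrt(3)x - y + sqrt(3)y/2   [differs from 2x + y: not invariant]

Only option (A), x^2 + y^2, is unchanged by the transformation.
Geometrically, x^2 + y^2 is the squared distance from the origin, which every rotation about the origin preserves.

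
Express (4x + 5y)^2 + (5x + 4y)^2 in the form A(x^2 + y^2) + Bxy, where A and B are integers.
41(x^2 + y^2) + 80xy

Expanding: (4x + 5y)^2 = 16x^2 + 40xy + 25y^2
(5x + 4y)^2 = 25x^2 + 40xy + 16y^2
Sum = (16+25)(x^2+y^2) + 80xy = 41(x^2 + y^2) + 80xy
This is symmetric in x and y.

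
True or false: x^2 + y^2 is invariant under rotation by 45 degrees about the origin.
True

Applying rotation by 45 degrees: x' = x*cos(45 degrees) - y*sin(45 degrees) = sqrt(2)x/2 - sqrt(2)y/2, y' = x*sin(45 degrees) + y*cos(45 degrees) = sqrt(2)x/2 + sqrt(2)y/2

Substituting into x^2 + y^2:
(sqrt(2)x/2 - sqrt(2)y/2)^2 + (sqrt(2)x/2 + sqrt(2)y/2)^2
= x^2 + y^2

This equals the original expression x^2 + y^2, so it IS invariant.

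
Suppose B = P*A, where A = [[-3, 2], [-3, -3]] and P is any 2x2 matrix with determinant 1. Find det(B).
15

By the multiplicative property of determinants, det(B) = det(P*A) = det(P) * det(A) = det(A),
so the determinant is invariant under multiplication by any determinant-1 matrix; we just need det(A).

det(A) = (-3)(-3) - (2)(-3) = 9 - (-6) = 15

Therefore det(B) = 1 * 15 = 15.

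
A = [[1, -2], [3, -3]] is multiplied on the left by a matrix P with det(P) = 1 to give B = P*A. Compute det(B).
3

By the multiplicative property of determinants, det(B) = det(P*A) = det(P) * det(A) = det(A),
so the determinant is invariant under multiplication by any determinant-1 matrix; we just need det(A).

det(A) = (1)(-3) - (-2)(3) = -3 - (-6) = 3

Therefore det(B) = 1 * 3 = 3.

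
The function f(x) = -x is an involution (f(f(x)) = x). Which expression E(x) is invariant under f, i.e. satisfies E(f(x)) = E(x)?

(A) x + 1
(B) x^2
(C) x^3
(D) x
B

Replace x by f(x) = -x in each option and simplify. As a quick numerical cross-check, also compare E(4) with E(f(4)) = E(-4).

(A) x + 1  ->  (-x) + 1 = 1 - x; check: E(4) = 5 but E(-4) = -3.   [not invariant]
(B) x^2  ->  (-x)^2, which simplifies back to x^2; check: E(4) = 16, E(-4) = 16.   [invariant]
(C) x^3  ->  (-x)^3 = -x^3; check: E(4) = 64 but E(-4) = -64.   [not invariant]
(D) x  ->  (-x) = -x; check: E(4) = 4 but E(-4) = -4.   [not invariant]

Only (B) is unchanged. E is symmetric under swapping x with f(x) = -x, which is exactly what an involution does.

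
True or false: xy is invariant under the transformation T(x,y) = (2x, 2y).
False

Substitute T(x,y) = (2x, 2y) into the expression and compare with the original.

Original: xy
After applying T: (2x)(2y) = 4xy

This differs from the original xy (difference: 3xy), so the expression is NOT invariant.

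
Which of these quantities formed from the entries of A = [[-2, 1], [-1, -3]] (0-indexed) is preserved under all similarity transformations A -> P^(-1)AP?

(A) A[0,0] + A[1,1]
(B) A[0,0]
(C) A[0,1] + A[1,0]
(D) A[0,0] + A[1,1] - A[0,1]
A

A[0,0] + A[1,1] is the trace of A. By the cyclic property of the trace, tr(P^(-1)AP) = tr(APP^(-1)) = tr(A), so it is the same for every matrix similar to A.

The other combinations are not similarity invariants. For example, take P = [[1, 2], [0, 1]] (det P = 1), so P^(-1) = [[1, -2], [0, 1]] and
B = P^(-1)AP = [[0, 7], [-1, -5]].
Evaluating each option on A and on B:
(A) A[0,0] + A[1,1]: -5 for A, -5 for B -> unchanged
(B) A[0,0]: -2 for A, 0 for B -> changes
(C) A[0,1] + A[1,0]: 0 for A, 6 for B -> changes
(D) A[0,0] + A[1,1] - A[0,1]: -6 for A, -12 for B -> changes

Only (A) A[0,0] + A[1,1] = -5 survives (and it does so for every P, not just this one), so it is the invariant.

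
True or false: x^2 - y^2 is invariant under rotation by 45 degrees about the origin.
False

Applying rotation by 45 degrees: x' = x*cos(45 degrees) - y*sin(45 degrees) = sqrt(2)x/2 - sqrt(2)y/2, y' = x*sin(45 degrees) + y*cos(45 degrees) = sqrt(2)x/2 + sqrt(2)y/2

Substituting into x^2 - y^2:
(sqrt(2)x/2 - sqrt(2)y/2)^2 - (sqrt(2)x/2 + sqrt(2)y/2)^2
= -2xy

This differs from the original expression x^2 - y^2, so it is NOT invariant.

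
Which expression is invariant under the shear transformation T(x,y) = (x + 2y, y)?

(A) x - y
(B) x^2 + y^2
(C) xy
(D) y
D

Under the shear T(x,y) = (x + 2y, y):
Substitute the transformed coordinates into each option and compare with the original:
(A) x - y  ->  (x + 2y) - (y) = x + y   [differs from x - y: not invariant]
(B) x^2 + y^2  ->  (x + 2y)^2 + (y)^2 = x^2 + 4xy + 5y^2   [differs from x^2 + y^2: not invariant]
(C) xy  ->  (x + 2y)(y) = xy + 2y^2   [differs from xy: not invariant]
(D) y  ->  (y) = y   [equals y: invariant]

Only option (D), y, is unchanged by the transformation.
A horizontal shear moves points parallel to the x-axis, so the y-coordinate (and any function of y alone) is unchanged.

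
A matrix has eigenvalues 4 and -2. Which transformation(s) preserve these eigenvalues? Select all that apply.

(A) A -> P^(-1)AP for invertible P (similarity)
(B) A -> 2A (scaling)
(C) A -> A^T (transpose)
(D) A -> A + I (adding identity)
A and C

Eigenvalues are preserved by:
1. Similarity transformations: A -> P^(-1)AP (same characteristic polynomial)
2. Transpose: A^T has the same eigenvalues as A

Eigenvalues are NOT preserved by:
- Adding identity: eigenvalues become 4+1, -2+1
- Scaling: eigenvalues become 8, -4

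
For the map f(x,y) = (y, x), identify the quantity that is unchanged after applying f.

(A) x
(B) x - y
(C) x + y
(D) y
C

For f(x,y) = (y, x):
After applying f: x' = y, y' = x. So x' + y' = y + x = x + y.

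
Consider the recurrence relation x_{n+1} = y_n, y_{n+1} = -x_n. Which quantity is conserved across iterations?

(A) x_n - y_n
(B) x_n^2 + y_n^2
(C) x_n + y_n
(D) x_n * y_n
B

For the recurrence x_{n+1} = y_n, y_{n+1} = -x_n:

x_{n+1}^2 + y_{n+1}^2 = y_n^2 + (-x_n)^2 = x_n^2 + y_n^2
The sum of squares is conserved (like energy in a harmonic oscillator).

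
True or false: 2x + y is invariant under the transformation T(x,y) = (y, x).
False

Substitute T(x,y) = (y, x) into the expression and compare with the original.

Original: 2x + y
After applying T: 2(y) + (x) = x + 2y

This differs from the original 2x + y (difference: -x + y), so the expression is NOT invariant.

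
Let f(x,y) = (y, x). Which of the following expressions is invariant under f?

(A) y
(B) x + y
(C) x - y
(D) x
B

For f(x,y) = (y, x):
After applying f: x' = y, y' = x. So x' + y' = y + x = x + y.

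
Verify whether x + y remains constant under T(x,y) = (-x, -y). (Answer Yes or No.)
No

Substitute T(x,y) = (-x, -y) into the expression and compare with the original.

Original: x + y
After applying T: (-x) + (-y) = -x - y

This differs from the original x + y (difference: -2x - 2y), so the expression is NOT invariant.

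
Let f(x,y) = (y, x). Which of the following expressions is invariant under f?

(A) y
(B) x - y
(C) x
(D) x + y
D

For f(x,y) = (y, x):
After applying f: x' = y, y' = x. So x' + y' = y + x = x + y.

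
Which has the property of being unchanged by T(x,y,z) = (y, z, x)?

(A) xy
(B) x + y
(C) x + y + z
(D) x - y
C

Apply T(x,y,z) = (y, z, x) to each option, i.e. replace (x, y, z) by the transformed coordinates.
Substitute the transformed coordinates into each option and compare with the original:
(A) xy  ->  (y)(z) = yz   [differs from xy: not invariant]
(B) x + y  ->  (y) + (z) = y + z   [differs from x + y: not invariant]
(C) x + y + z  ->  (y) + (z) + (x) = x + y + z   [equals x + y + z: invariant]
(D) x - y  ->  (y) - (z) = y - z   [differs from x - y: not invariant]

Only option (C), x + y + z, is unchanged by the transformation.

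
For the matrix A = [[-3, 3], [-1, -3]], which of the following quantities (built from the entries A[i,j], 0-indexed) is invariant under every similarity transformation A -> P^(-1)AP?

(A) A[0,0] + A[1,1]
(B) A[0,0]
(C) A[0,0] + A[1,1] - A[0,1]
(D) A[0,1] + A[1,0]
A

A[0,0] + A[1,1] is the trace of A. By the cyclic property of the trace, tr(P^(-1)AP) = tr(APP^(-1)) = tr(A), so it is the same for every matrix similar to A.

The other combinations are not similarity invariants. For example, take P = [[1, 2], [0, 1]] (det P = 1), so P^(-1) = [[1, -2], [0, 1]] and
B = P^(-1)AP = [[-1, 7], [-1, -5]].
Evaluating each option on A and on B:
(A) A[0,0] + A[1,1]: -6 for A, -6 for B -> unchanged
(B) A[0,0]: -3 for A, -1 for B -> changes
(C) A[0,0] + A[1,1] - A[0,1]: -9 for A, -13 for B -> changes
(D) A[0,1] + A[1,0]: 2 for A, 6 for B -> changes

Only (A) A[0,0] + A[1,1] = -6 survives (and it does so for every P, not just this one), so it is the invariant.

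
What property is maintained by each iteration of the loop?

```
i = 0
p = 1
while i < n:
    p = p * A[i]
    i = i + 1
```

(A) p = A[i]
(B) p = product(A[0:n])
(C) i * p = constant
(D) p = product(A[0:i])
D

A loop invariant must hold before the first iteration and be re-established by every execution of the body.

(D) p = product(A[0:i]): Initially i = 0 and p = 1 = product of the empty slice A[0:0]. If p = product(A[0:i]) holds at the top of an iteration, the body sets p to product(A[0:i]) * A[i] = product(A[0:i+1]) and then i to i+1, so the property is restored. At exit i = n, giving p = product(A[0:n]).

The other options fail:
(A) p = A[i]: after the first iteration p = A[0] but i = 1; in general p is a product of several elements, not a single one.
(B) p = product(A[0:n]): false before the loop (p = 1, not the full product) -- it only becomes true at exit.
(C) i * p = constant: initially i * p = 0, but after one iteration it is 1 * A[0], which is nonzero in general.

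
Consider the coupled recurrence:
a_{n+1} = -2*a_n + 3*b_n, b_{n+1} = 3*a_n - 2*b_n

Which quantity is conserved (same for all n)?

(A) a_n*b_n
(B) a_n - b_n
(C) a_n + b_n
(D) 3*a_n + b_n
C

Replace a_n by a_{n+1} = -2*a_n + 3*b_n and b_n by b_{n+1} = 3*a_n - 2*b_n in each option and simplify:
(A) a_n*b_n  ->  (-2*a_n + 3*b_n)*(3*a_n - 2*b_n) = -6*a_n^2 + 13*a_n*b_n - 6*b_n^2   [not conserved]
(B) a_n - b_n  ->  (-2*a_n + 3*b_n) - (3*a_n - 2*b_n) = -5*a_n + 5*b_n   [not conserved]
(C) a_n + b_n  ->  (-2*a_n + 3*b_n) + (3*a_n - 2*b_n) = a_n + b_n   [conserved]
(D) 3*a_n + b_n  ->  3*(-2*a_n + 3*b_n) + (3*a_n - 2*b_n) = -3*a_n + 7*b_n   [not conserved]

Only (C) a_n + b_n returns to itself after one step, so it is the conserved quantity.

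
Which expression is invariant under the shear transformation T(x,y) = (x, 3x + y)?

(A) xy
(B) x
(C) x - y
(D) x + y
B

Under the shear T(x,y) = (x, 3x + y):
Substitute the transformed coordinates into each option and compare with the original:
(A) xy  ->  (x)(3x + y) = 3x^2 + xy   [differs from xy: not invariant]
(B) x  ->  (x) = x   [equals x: invariant]
(C) x - y  ->  (x) - (3x + y) = -2x - y   [differs from x - y: not invariant]
(D) x + y  ->  (x) + (3x + y) = 4x + y   [differs from x + y: not invariant]

Only option (B), x, is unchanged by the transformation.
A vertical shear moves points parallel to the y-axis, so the x-coordinate (and any function of x alone) is unchanged.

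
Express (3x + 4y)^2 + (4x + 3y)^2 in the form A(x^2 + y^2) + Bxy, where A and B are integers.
25(x^2 + y^2) + 48xy

Expanding: (3x + 4y)^2 = 9x^2 + 24xy + 16y^2
(4x + 3y)^2 = 16x^2 + 24xy + 9y^2
Sum = (9+16)(x^2+y^2) + 48xy = 25(x^2 + y^2) + 48xy
This is symmetric in x and y.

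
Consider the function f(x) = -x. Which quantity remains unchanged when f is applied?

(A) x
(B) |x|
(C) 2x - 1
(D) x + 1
B

For f(x) = -x:
Applying f replaces x by -x. Since |-x| = |x|, the absolute value is unchanged by f, whereas x -> -x, 2x - 1 -> -2x - 1 and x + 1 -> -x + 1 all change.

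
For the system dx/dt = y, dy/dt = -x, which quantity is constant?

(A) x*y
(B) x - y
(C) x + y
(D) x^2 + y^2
D

A first integral I satisfies dI/dt = 0 along every solution. Differentiate each option and use the equation of motion:
(A) d/dt[x*y] = (dx/dt)y + x(dy/dt) = y^2 - x^2, not identically 0
(B) d/dt[x - y] = y - (-x) = x + y, not identically 0
(C) d/dt[x + y] = y + (-x) = y - x, not identically 0
(D) d/dt[x^2 + y^2] = 2x*dx/dt + 2y*dy/dt = 2x*y + 2y*(-x) = 0

Only (D) has zero time-derivative. So x^2 + y^2 (the squared radius; trajectories are circles) is the conserved quantity.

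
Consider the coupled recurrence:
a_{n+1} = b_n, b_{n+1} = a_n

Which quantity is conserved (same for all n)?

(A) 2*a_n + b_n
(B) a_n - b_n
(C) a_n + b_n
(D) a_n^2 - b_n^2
C

Replace a_n by a_{n+1} = b_n and b_n by b_{n+1} = a_n in each option and simplify:
(A) 2*a_n + b_n  ->  2*(b_n) + (a_n) = a_n + 2*b_n   [not conserved]
(B) a_n - b_n  ->  (b_n) - (a_n) = -a_n + b_n   [not conserved]
(C) a_n + b_n  ->  (b_n) + (a_n) = a_n + b_n   [conserved]
(D) a_n^2 - b_n^2  ->  (b_n)^2 - (a_n)^2 = -a_n^2 + b_n^2   [not conserved]

Only (C) a_n + b_n returns to itself after one step, so it is the conserved quantity.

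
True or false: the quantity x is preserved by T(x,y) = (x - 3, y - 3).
False

Substitute T(x,y) = (x - 3, y - 3) into the expression and compare with the original.

Original: x
After applying T: (x - 3) = x - 3

This differs from the original x (difference: -3), so the expression is NOT invariant.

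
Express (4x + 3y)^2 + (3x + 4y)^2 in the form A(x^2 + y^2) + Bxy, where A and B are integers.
25(x^2 + y^2) + 48xy

Expanding: (4x + 3y)^2 = 16x^2 + 24xy + 9y^2
(3x + 4y)^2 = 9x^2 + 24xy + 16y^2
Sum = (16+9)(x^2+y^2) + 48xy = 25(x^2 + y^2) + 48xy
This is symmetric in x and y.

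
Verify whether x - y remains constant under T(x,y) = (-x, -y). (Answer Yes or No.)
No

Substitute T(x,y) = (-x, -y) into the expression and compare with the original.

Original: x - y
After applying T: (-x) - (-y) = -x + y

This differs from the original x - y (difference: -2x + 2y), so the expression is NOT invariant.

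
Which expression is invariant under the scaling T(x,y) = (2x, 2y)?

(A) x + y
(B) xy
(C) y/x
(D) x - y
C

Under the uniform scaling T(x,y) = (2x, 2y):
Substitute the transformed coordinates into each option and compare with the original:
(A) x + y  ->  (2x) + (2y) = 2x + 2y   [differs from x + y: not invariant]
(B) xy  ->  (2x)(2y) = 4xy   [differs from xy: not invariant]
(C) y/x  ->  (2y)/(2x) = y/x   [equals y/x: invariant]
(D) x - y  ->  (2x) - (2y) = 2x - 2y   [differs from x - y: not invariant]

Only option (C), y/x, is unchanged by the transformation.
The common factor 2 cancels in a ratio of coordinates, while sums, products and sums of squares pick up factors of 2 or 4.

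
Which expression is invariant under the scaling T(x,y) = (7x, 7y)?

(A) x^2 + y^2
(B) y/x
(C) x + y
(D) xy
B

Under the uniform scaling T(x,y) = (7x, 7y):
Substitute the transformed coordinates into each option and compare with the original:
(A) x^2 + y^2  ->  (7x)^2 + (7y)^2 = 49x^2 + 49y^2   [differs from x^2 + y^2: not invariant]
(B) y/x  ->  (7y)/(7x) = y/x   [equals y/x: invariant]
(C) x + y  ->  (7x) + (7y) = 7x + 7y   [differs from x + y: not invariant]
(D) xy  ->  (7x)(7y) = 49xy   [differs from xy: not invariant]

Only option (B), y/x, is unchanged by the transformation.
The common factor 7 cancels in a ratio of coordinates, while sums, products and sums of squares pick up factors of 7 or 49.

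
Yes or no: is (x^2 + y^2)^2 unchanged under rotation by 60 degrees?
Yes

Applying rotation by 60 degrees: x' = x*cos(60 degrees) - y*sin(60 degrees) = x/2 - sqrt(3)y/2, y' = x*sin(60 degrees) + y*cos(60 degrees) = sqrt(3)x/2 + y/2

Substituting into (x^2 + y^2)^2:
((x/2 - sqrt(3)y/2)^2 + (sqrt(3)x/2 + y/2)^2)^2
= x^4 + 2x^2y^2 + y^4 = (x^2 + y^2)^2

This equals the original expression (x^2 + y^2)^2, so it IS invariant.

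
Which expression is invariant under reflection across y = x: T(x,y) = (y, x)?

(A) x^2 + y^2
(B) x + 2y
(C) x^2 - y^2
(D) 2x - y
A

The map is reflection across y = x: T(x,y) = (y, x).
Substitute the transformed coordinates into each option and compare with the original:
(A) x^2 + y^2  ->  (y)^2 + (x)^2 = x^2 + y^2   [equals x^2 + y^2: invariant]
(B) x + 2y  ->  (y) + 2(x) = 2x + y   [differs from x + 2y: not invariant]
(C) x^2 - y^2  ->  (y)^2 - (x)^2 = -x^2 + y^2   [differs from x^2 - y^2: not invariant]
(D) 2x - y  ->  2(y) - (x) = -x + 2y   [differs from 2x - y: not invariant]

Only option (A), x^2 + y^2, is unchanged by the transformation.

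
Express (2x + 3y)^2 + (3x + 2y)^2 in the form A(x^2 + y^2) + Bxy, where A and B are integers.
13(x^2 + y^2) + 24xy

Expanding: (2x + 3y)^2 = 4x^2 + 12xy + 9y^2
(3x + 2y)^2 = 9x^2 + 12xy + 4y^2
Sum = (4+9)(x^2+y^2) + 24xy = 13(x^2 + y^2) + 24xy
This is symmetric in x and y.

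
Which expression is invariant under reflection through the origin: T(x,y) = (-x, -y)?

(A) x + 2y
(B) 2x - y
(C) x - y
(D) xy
D

The map is reflection through the origin: T(x,y) = (-x, -y).
Substitute the transformed coordinates into each option and compare with the original:
(A) x + 2y  ->  (-x) + 2(-y) = -x - 2y   [differs from x + 2y: not invariant]
(B) 2x - y  ->  2(-x) - (-y) = -2x + y   [differs from 2x - y: not invariant]
(C) x - y  ->  (-x) - (-y) = -x + y   [differs from x - y: not invariant]
(D) xy  ->  (-x)(-y) = xy   [equals xy: invariant]

Only option (D), xy, is unchanged by the transformation.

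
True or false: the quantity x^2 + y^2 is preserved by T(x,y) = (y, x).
True

Substitute T(x,y) = (y, x) into the expression and compare with the original.

Original: x^2 + y^2
After applying T: (y)^2 + (x)^2 = x^2 + y^2

This is identical to the original x^2 + y^2, so the expression is invariant.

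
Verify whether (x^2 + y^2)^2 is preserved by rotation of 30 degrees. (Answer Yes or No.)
Yes

Applying rotation by 30 degrees: x' = x*cos(30 degrees) - y*sin(30 degrees) = sqrt(3)x/2 - y/2, y' = x*sin(30 degrees) + y*cos(30 degrees) = x/2 + sqrt(3)y/2

Substituting into (x^2 + y^2)^2:
((sqrt(3)x/2 - y/2)^2 + (x/2 + sqrt(3)y/2)^2)^2
= x^4 + 2x^2y^2 + y^4 = (x^2 + y^2)^2

This equals the original expression (x^2 + y^2)^2, so it IS invariant.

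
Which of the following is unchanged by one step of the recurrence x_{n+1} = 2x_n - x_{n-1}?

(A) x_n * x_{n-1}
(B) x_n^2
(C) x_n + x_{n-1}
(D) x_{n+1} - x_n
D

For the recurrence x_{n+1} = 2x_n - x_{n-1}:

If x_{n+1} = 2x_n - x_{n-1}, then:
x_{n+1} - x_n = x_n - x_{n-1}
The first difference is constant throughout the sequence.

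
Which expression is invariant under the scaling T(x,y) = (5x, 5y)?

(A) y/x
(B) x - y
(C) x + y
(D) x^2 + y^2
A

Under the uniform scaling T(x,y) = (5x, 5y):
Substitute the transformed coordinates into each option and compare with the original:
(A) y/x  ->  (5y)/(5x) = y/x   [equals y/x: invariant]
(B) x - y  ->  (5x) - (5y) = 5x - 5y   [differs from x - y: not invariant]
(C) x + y  ->  (5x) + (5y) = 5x + 5y   [differs from x + y: not invariant]
(D) x^2 + y^2  ->  (5x)^2 + (5y)^2 = 25x^2 + 25y^2   [differs from x^2 + y^2: not invariant]

Only option (A), y/x, is unchanged by the transformation.
The common factor 5 cancels in a ratio of coordinates, while sums, products and sums of squares pick up factors of 5 or 25.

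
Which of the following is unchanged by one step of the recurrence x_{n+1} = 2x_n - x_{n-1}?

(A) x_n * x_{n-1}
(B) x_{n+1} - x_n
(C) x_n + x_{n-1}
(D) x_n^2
B

For the recurrence x_{n+1} = 2x_n - x_{n-1}:

If x_{n+1} = 2x_n - x_{n-1}, then:
x_{n+1} - x_n = x_n - x_{n-1}
The first difference is constant throughout the sequence.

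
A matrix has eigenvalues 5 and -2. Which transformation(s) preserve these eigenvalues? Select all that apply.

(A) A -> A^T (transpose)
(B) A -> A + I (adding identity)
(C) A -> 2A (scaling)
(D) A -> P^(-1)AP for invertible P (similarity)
A and D

Eigenvalues are preserved by:
1. Similarity transformations: A -> P^(-1)AP (same characteristic polynomial)
2. Transpose: A^T has the same eigenvalues as A

Eigenvalues are NOT preserved by:
- Adding identity: eigenvalues become 5+1, -2+1
- Scaling: eigenvalues become 10, -4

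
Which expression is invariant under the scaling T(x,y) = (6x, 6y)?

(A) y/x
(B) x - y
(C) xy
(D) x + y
A

Under the uniform scaling T(x,y) = (6x, 6y):
Substitute the transformed coordinates into each option and compare with the original:
(A) y/x  ->  (6y)/(6x) = y/x   [equals y/x: invariant]
(B) x - y  ->  (6x) - (6y) = 6x - 6y   [differs from x - y: not invariant]
(C) xy  ->  (6x)(6y) = 36xy   [differs from xy: not invariant]
(D) x + y  ->  (6x) + (6y) = 6x + 6y   [differs from x + y: not invariant]

Only option (A), y/x, is unchanged by the transformation.
The common factor 6 cancels in a ratio of coordinates, while sums, products and sums of squares pick up factors of 6 or 36.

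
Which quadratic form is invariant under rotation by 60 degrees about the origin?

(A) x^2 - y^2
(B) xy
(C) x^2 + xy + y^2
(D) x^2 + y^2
D

Rotation by 60 degrees sends (x, y) to (x/2 - sqrt(3)y/2, sqrt(3)x/2 + y/2).
Substitute the transformed coordinates into each option and compare with the original:
(A) x^2 - y^2  ->  (x/2 - sqrt(3)y/2)^2 - (sqrt(3)x/2 + y/2)^2 = -x^2/2 - sqrt(3)xy + y^2/2   [differs from x^2 - y^2: not invariant]
(B) xy  ->  (x/2 - sqrt(3)y/2)(sqrt(3)x/2 + y/2) = sqrt(3)x^2/4 - xy/2 - sqrt(3)y^2/4   [differs from xy: not invariant]
(C) x^2 + xy + y^2  ->  (x/2 - sqrt(3)y/2)^2 + (x/2 - sqrt(3)y/2)(sqrt(3)x/2 + y/2) + (sqrt(3)x/2 + y/2)^2 = sqrt(3)x^2/4 + x^2 - xy/2 - sqrt(3)y^2/4 + y^2   [differs from x^2 + xy + y^2: not invariant]
(D) x^2 + y^2  ->  (x/2 - sqrt(3)y/2)^2 + (sqrt(3)x/2 + y/2)^2 = x^2 + y^2   [equals x^2 + y^2: invariant]

Only option (D), x^2 + y^2, is unchanged by the transformation.
x^2 + y^2 is the squared distance from the origin, which rotations preserve.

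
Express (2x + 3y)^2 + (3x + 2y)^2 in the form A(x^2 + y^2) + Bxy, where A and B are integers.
13(x^2 + y^2) + 24xy

Expanding: (2x + 3y)^2 = 4x^2 + 12xy + 9y^2
(3x + 2y)^2 = 9x^2 + 12xy + 4y^2
Sum = (4+9)(x^2+y^2) + 24xy = 13(x^2 + y^2) + 24xy
This is symmetric in x and y.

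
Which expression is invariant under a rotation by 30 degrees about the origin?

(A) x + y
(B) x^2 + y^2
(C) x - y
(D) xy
B

A rotation by 30 degrees sends (x, y) to (sqrt(3)x/2 - y/2, x/2 + sqrt(3)y/2).
Substitute the transformed coordinates into each option and compare with the original:
(A) x + y  ->  (sqrt(3)x/2 - y/2) + (x/2 + sqrt(3)y/2) = x/2 + sqrt(3)x/2 - y/2 + sqrt(3)y/2   [differs from x + y: not invariant]
(B) x^2 + y^2  ->  (sqrt(3)x/2 - y/2)^2 + (x/2 + sqrt(3)y/2)^2 = x^2 + y^2   [equals x^2 + y^2: invariant]
(C) x - y  ->  (sqrt(3)x/2 - y/2) - (x/2 + sqrt(3)y/2) = -x/2 + sqrt(3)x/2 - sqrt(3)y/2 - y/2   [differs from x - y: not invariant]
(D) xy  ->  (sqrt(3)x/2 - y/2)(x/2 + sqrt(3)y/2) = sqrt(3)x^2/4 + xy/2 - sqrt(3)y^2/4   [differs from xy: not invariant]

Only option (B), x^2 + y^2, is unchanged by the transformation.
Geometrically, x^2 + y^2 is the squared distance from the origin, which every rotation about the origin preserves.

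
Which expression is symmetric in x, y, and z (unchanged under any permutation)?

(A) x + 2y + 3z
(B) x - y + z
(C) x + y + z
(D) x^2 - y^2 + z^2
C

A symmetric expression is unchanged when the variables are permuted; here the transformation to test is the swap (x, y) -> (y, x).
A symmetric expression must survive every permutation; the single swap x <-> y already eliminates the distractors, and the keyed expression is also unchanged by x <-> z and y <-> z (each variable enters it in exactly the same way).
Substitute the transformed coordinates into each option and compare with the original:
(A) x + 2y + 3z  ->  (y) + 2(x) + 3z = 2x + y + 3z   [differs from x + 2y + 3z: not invariant]
(B) x - y + z  ->  (y) - (x) + z = -x + y + z   [differs from x - y + z: not invariant]
(C) x + y + z  ->  (y) + (x) + z = x + y + z   [equals x + y + z: invariant]
(D) x^2 - y^2 + z^2  ->  (y)^2 - (x)^2 + z^2 = -x^2 + y^2 + z^2   [differs from x^2 - y^2 + z^2: not invariant]

Only option (C), x + y + z, is unchanged by the transformation.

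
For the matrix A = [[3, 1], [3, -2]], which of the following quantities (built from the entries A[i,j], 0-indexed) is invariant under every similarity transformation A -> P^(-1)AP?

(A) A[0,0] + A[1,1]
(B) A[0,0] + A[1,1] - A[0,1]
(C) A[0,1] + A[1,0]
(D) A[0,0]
A

A[0,0] + A[1,1] is the trace of A. By the cyclic property of the trace, tr(P^(-1)AP) = tr(APP^(-1)) = tr(A), so it is the same for every matrix similar to A.

The other combinations are not similarity invariants. For example, take P = [[1, 1], [1, 2]] (det P = 1), so P^(-1) = [[2, -1], [-1, 1]] and
B = P^(-1)AP = [[7, 11], [-3, -6]].
Evaluating each option on A and on B:
(A) A[0,0] + A[1,1]: 1 for A, 1 for B -> unchanged
(B) A[0,0] + A[1,1] - A[0,1]: 0 for A, -10 for B -> changes
(C) A[0,1] + A[1,0]: 4 for A, 8 for B -> changes
(D) A[0,0]: 3 for A, 7 for B -> changes

Only (A) A[0,0] + A[1,1] = 1 survives (and it does so for every P, not just this one), so it is the invariant.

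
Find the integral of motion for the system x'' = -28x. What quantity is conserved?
E = (x')^2 + 28x^2

Multiply the equation by x':
x' * x'' = -28x * x'
The left side is d/dt[(x')^2/2] and the right side is d/dt[-28x^2/2], so
d/dt[(x')^2/2 + 28x^2/2] = 0, i.e. (x')^2/2 + 28x^2/2 = constant.
Multiplying by 2, the integral of motion is E = (x')^2 + 28x^2.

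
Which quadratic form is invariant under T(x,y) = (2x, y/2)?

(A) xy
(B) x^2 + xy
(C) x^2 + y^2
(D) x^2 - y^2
A

T multiplies x by 2 and divides y by 2.
Substitute the transformed coordinates into each option and compare with the original:
(A) xy  ->  (2x)(y/2) = xy   [equals xy: invariant]
(B) x^2 + xy  ->  (2x)^2 + (2x)(y/2) = 4x^2 + xy   [differs from x^2 + xy: not invariant]
(C) x^2 + y^2  ->  (2x)^2 + (y/2)^2 = 4x^2 + y^2/4   [differs from x^2 + y^2: not invariant]
(D) x^2 - y^2  ->  (2x)^2 - (y/2)^2 = 4x^2 - y^2/4   [differs from x^2 - y^2: not invariant]

Only option (A), xy, is unchanged by the transformation.
The factors 2 and 1/2 cancel only in the pure product xy.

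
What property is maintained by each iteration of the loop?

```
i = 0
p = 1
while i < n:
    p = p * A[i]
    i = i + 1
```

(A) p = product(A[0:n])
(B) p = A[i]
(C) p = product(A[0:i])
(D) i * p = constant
C

A loop invariant must hold before the first iteration and be re-established by every execution of the body.

(C) p = product(A[0:i]): Initially i = 0 and p = 1 = product of the empty slice A[0:0]. If p = product(A[0:i]) holds at the top of an iteration, the body sets p to product(A[0:i]) * A[i] = product(A[0:i+1]) and then i to i+1, so the property is restored. At exit i = n, giving p = product(A[0:n]).

The other options fail:
(A) p = product(A[0:n]): false before the loop (p = 1, not the full product) -- it only becomes true at exit.
(B) p = A[i]: after the first iteration p = A[0] but i = 1; in general p is a product of several elements, not a single one.
(D) i * p = constant: initially i * p = 0, but after one iteration it is 1 * A[0], which is nonzero in general.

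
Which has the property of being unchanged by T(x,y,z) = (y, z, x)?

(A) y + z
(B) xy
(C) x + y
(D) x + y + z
D

Apply T(x,y,z) = (y, z, x) to each option, i.e. replace (x, y, z) by the transformed coordinates.
Substitute the transformed coordinates into each option and compare with the original:
(A) y + z  ->  (z) + (x) = x + z   [differs from y + z: not invariant]
(B) xy  ->  (y)(z) = yz   [differs from xy: not invariant]
(C) x + y  ->  (y) + (z) = y + z   [differs from x + y: not invariant]
(D) x + y + z  ->  (y) + (z) + (x) = x + y + z   [equals x + y + z: invariant]

Only option (D), x + y + z, is unchanged by the transformation.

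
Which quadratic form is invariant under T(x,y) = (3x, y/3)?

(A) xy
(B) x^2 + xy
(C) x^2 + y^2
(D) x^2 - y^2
A

T multiplies x by 3 and divides y by 3.
Substitute the transformed coordinates into each option and compare with the original:
(A) xy  ->  (3x)(y/3) = xy   [equals xy: invariant]
(B) x^2 + xy  ->  (3x)^2 + (3x)(y/3) = 9x^2 + xy   [differs from x^2 + xy: not invariant]
(C) x^2 + y^2  ->  (3x)^2 + (y/3)^2 = 9x^2 + y^2/9   [differs from x^2 + y^2: not invariant]
(D) x^2 - y^2  ->  (3x)^2 - (y/3)^2 = 9x^2 - y^2/9   [differs from x^2 - y^2: not invariant]

Only option (A), xy, is unchanged by the transformation.
The factors 3 and 1/3 cancel only in the pure product xy.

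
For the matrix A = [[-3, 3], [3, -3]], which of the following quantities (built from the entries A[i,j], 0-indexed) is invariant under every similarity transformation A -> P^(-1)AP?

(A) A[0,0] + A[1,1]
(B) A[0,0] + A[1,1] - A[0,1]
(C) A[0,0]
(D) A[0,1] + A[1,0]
A

A[0,0] + A[1,1] is the trace of A. By the cyclic property of the trace, tr(P^(-1)AP) = tr(APP^(-1)) = tr(A), so it is the same for every matrix similar to A.

The other combinations are not similarity invariants. For example, take P = [[1, -1], [0, 1]] (det P = 1), so P^(-1) = [[1, 1], [0, 1]] and
B = P^(-1)AP = [[0, 0], [3, -6]].
Evaluating each option on A and on B:
(A) A[0,0] + A[1,1]: -6 for A, -6 for B -> unchanged
(B) A[0,0] + A[1,1] - A[0,1]: -9 for A, -6 for B -> changes
(C) A[0,0]: -3 for A, 0 for B -> changes
(D) A[0,1] + A[1,0]: 6 for A, 3 for B -> changes

Only (A) A[0,0] + A[1,1] = -6 survives (and it does so for every P, not just this one), so it is the invariant.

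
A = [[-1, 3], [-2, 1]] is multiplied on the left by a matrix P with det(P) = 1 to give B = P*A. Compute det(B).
5

By the multiplicative property of determinants, det(B) = det(P*A) = det(P) * det(A) = det(A),
so the determinant is invariant under multiplication by any determinant-1 matrix; we just need det(A).

det(A) = (-1)(1) - (3)(-2) = -1 - (-6) = 5

Therefore det(B) = 1 * 5 = 5.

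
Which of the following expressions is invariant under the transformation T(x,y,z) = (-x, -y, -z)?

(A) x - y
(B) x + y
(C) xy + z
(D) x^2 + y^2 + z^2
D

Apply T(x,y,z) = (-x, -y, -z) to each option, i.e. replace (x, y, z) by the transformed coordinates.
Substitute the transformed coordinates into each option and compare with the original:
(A) x - y  ->  (-x) - (-y) = -x + y   [differs from x - y: not invariant]
(B) x + y  ->  (-x) + (-y) = -x - y   [differs from x + y: not invariant]
(C) xy + z  ->  (-x)(-y) + (-z) = xy - z   [differs from xy + z: not invariant]
(D) x^2 + y^2 + z^2  ->  (-x)^2 + (-y)^2 + (-z)^2 = x^2 + y^2 + z^2   [equals x^2 + y^2 + z^2: invariant]

Only option (D), x^2 + y^2 + z^2, is unchanged by the transformation.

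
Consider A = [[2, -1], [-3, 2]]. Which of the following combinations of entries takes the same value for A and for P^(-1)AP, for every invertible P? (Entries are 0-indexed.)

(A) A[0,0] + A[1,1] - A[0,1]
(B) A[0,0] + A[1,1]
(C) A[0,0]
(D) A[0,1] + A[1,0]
B

A[0,0] + A[1,1] is the trace of A. By the cyclic property of the trace, tr(P^(-1)AP) = tr(APP^(-1)) = tr(A), so it is the same for every matrix similar to A.

The other combinations are not similarity invariants. For example, take P = [[1, -1], [0, 1]] (det P = 1), so P^(-1) = [[1, 1], [0, 1]] and
B = P^(-1)AP = [[-1, 2], [-3, 5]].
Evaluating each option on A and on B:
(A) A[0,0] + A[1,1] - A[0,1]: 5 for A, 2 for B -> changes
(B) A[0,0] + A[1,1]: 4 for A, 4 for B -> unchanged
(C) A[0,0]: 2 for A, -1 for B -> changes
(D) A[0,1] + A[1,0]: -4 for A, -1 for B -> changes

Only (B) A[0,0] + A[1,1] = 4 survives (and it does so for every P, not just this one), so it is the invariant.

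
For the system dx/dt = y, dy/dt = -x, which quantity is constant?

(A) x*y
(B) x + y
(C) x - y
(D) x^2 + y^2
D

A first integral I satisfies dI/dt = 0 along every solution. Differentiate each option and use the equation of motion:
(A) d/dt[x*y] = (dx/dt)y + x(dy/dt) = y^2 - x^2, not identically 0
(B) d/dt[x + y] = y + (-x) = y - x, not identically 0
(C) d/dt[x - y] = y - (-x) = x + y, not identically 0
(D) d/dt[x^2 + y^2] = 2x*dx/dt + 2y*dy/dt = 2x*y + 2y*(-x) = 0

Only (D) has zero time-derivative. So x^2 + y^2 (the squared radius; trajectories are circles) is the conserved quantity.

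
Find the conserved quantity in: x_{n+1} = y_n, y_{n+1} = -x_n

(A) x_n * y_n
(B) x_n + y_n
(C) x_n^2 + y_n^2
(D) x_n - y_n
C

For the recurrence x_{n+1} = y_n, y_{n+1} = -x_n:

x_{n+1}^2 + y_{n+1}^2 = y_n^2 + (-x_n)^2 = x_n^2 + y_n^2
The sum of squares is conserved (like energy in a harmonic oscillator).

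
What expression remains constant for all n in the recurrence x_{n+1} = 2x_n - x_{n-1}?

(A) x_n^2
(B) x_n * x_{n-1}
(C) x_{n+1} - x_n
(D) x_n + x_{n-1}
C

For the recurrence x_{n+1} = 2x_n - x_{n-1}:

If x_{n+1} = 2x_n - x_{n-1}, then:
x_{n+1} - x_n = x_n - x_{n-1}
The first difference is constant throughout the sequence.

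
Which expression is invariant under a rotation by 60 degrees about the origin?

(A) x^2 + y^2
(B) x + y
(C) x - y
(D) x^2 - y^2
A

A rotation by 60 degrees sends (x, y) to (x/2 - sqrt(3)y/2, sqrt(3)x/2 + y/2).
Substitute the transformed coordinates into each option and compare with the original:
(A) x^2 + y^2  ->  (x/2 - sqrt(3)y/2)^2 + (sqrt(3)x/2 + y/2)^2 = x^2 + y^2   [equals x^2 + y^2: invariant]
(B) x + y  ->  (x/2 - sqrt(3)y/2) + (sqrt(3)x/2 + y/2) = x/2 + sqrt(3)x/2 - sqrt(3)y/2 + y/2   [differs from x + y: not invariant]
(C) x - y  ->  (x/2 - sqrt(3)y/2) - (sqrt(3)x/2 + y/2) = -sqrt(3)x/2 + x/2 - sqrt(3)y/2 - y/2   [differs from x - y: not invariant]
(D) x^2 - y^2  ->  (x/2 - sqrt(3)y/2)^2 - (sqrt(3)x/2 + y/2)^2 = -x^2/2 - sqrt(3)xy + y^2/2   [differs from x^2 - y^2: not invariant]

Only option (A), x^2 + y^2, is unchanged by the transformation.
Geometrically, x^2 + y^2 is the squared distance from the origin, which every rotation about the origin preserves.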